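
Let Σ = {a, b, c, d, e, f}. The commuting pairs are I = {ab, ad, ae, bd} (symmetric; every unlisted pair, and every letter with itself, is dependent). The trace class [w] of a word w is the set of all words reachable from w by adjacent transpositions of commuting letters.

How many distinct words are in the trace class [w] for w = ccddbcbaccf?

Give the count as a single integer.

6

#0=c has no predecessor
#1=c depends on [0:c]
#2=d depends on [1:c]
#3=d depends on [2:d]
#4=b depends on [1:c]
#5=c depends on [3:d, 4:b]
#6=b depends on [5:c]
#7=a depends on [5:c]
#8=c depends on [6:b, 7:a]
#9=c depends on [8:c]
#10=f depends on [9:c]
sources: [0:c]
N(rest) = Σ N(rest − s) over sources s of rest; N(one piece) = 1:
  size 1 → [10]=1
  size 2 → [9,10]=1
  size 3 → [8,9,10]=1
  size 4 → [6,8,9,10]=1  [7,8,9,10]=1
  size 5 → [6,7,8,9,10]=2
  size 6 → [5,6,7,8,9,10]=2
  size 7 → [3,5,6,7,8,9,10]=2  [4,5,6,7,8,9,10]=2
  size 8 → [2,3,5,6,7,8,9,10]=2  [3,4,5,6,7,8,9,10]=4
  size 9 → [2,3,4,5,6,7,8,9,10]=6
  first=0(c) contributes 6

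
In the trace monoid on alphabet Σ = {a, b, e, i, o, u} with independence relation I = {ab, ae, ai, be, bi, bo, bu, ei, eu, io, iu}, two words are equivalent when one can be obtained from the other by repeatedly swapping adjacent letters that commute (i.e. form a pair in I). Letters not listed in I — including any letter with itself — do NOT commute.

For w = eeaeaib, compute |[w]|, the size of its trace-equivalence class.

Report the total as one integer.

0(e) covers ∅
1(e) covers 0:e
2(a) covers ∅
3(e) covers 1:e
4(a) covers 2:a
5(i) covers ∅
6(b) covers ∅
floor of heap: 0:e, 2:a, 5:i, 6:b
completions by unplaced set U, small U first (add the entries for U minus each lowest piece of U):
  |U|=1: {3}:1  {4}:1  {5}:1  {6}:1
  |U|=2: {1,3}:1  {2,4}:1  {3,4}:2  {3,5}:2  {3,6}:2  {4,5}:2  {4,6}:2  {5,6}:2
  |U|=3: {0,1,3}:1  {1,3,4}:3  {1,3,5}:3  {1,3,6}:3  {2,3,4}:3  {2,4,5}:3  {2,4,6}:3  {3,4,5}:6  {3,4,6}:6  {3,5,6}:6  {4,5,6}:6
  |U|=4: {0,1,3,4}:4  {0,1,3,5}:4  {0,1,3,6}:4  {1,2,3,4}:6  {1,3,4,5}:12  {1,3,4,6}:12  {1,3,5,6}:12  {2,3,4,5}:12  {2,3,4,6}:12  {2,4,5,6}:12  {3,4,5,6}:24
  |U|=5: {0,1,2,3,4}:10  {0,1,3,4,5}:20  {0,1,3,4,6}:20  {0,1,3,5,6}:20  {1,2,3,4,5}:30  {1,2,3,4,6}:30  {1,3,4,5,6}:60  {2,3,4,5,6}:60
  start at 0(e): 180
  start at 2(a): 120
  start at 5(i): 60
  start at 6(b): 60
sum over floor = 420

420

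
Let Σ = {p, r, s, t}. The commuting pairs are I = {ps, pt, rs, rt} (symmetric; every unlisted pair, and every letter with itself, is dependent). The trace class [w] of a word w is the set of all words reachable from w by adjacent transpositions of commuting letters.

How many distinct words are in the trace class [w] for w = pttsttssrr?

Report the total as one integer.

0(p) covers ∅
1(t) covers ∅
2(t) covers 1:t
3(s) covers 2:t
4(t) covers 3:s
5(t) covers 4:t
6(s) covers 5:t
7(s) covers 6:s
8(r) covers 0:p
9(r) covers 8:r
floor of heap: 0:p, 1:t
completions by unplaced set U, small U first (add the entries for U minus each lowest piece of U):
  |U|=1: {7}:1  {9}:1
  |U|=2: {6,7}:1  {7,9}:2  {8,9}:1
  |U|=3: {0,8,9}:1  {5,6,7}:1  {6,7,9}:3  {7,8,9}:3
  |U|=4: {0,7,8,9}:4  {4,5,6,7}:1  {5,6,7,9}:4  {6,7,8,9}:6
  |U|=5: {0,6,7,8,9}:10  {3,4,5,6,7}:1  {4,5,6,7,9}:5  {5,6,7,8,9}:10
  |U|=6: {0,5,6,7,8,9}:20  {2,3,4,5,6,7}:1  {3,4,5,6,7,9}:6  {4,5,6,7,8,9}:15
  |U|=7: {0,4,5,6,7,8,9}:35  {1,2,3,4,5,6,7}:1  {2,3,4,5,6,7,9}:7  {3,4,5,6,7,8,9}:21
  |U|=8: {0,3,4,5,6,7,8,9}:56  {1,2,3,4,5,6,7,9}:8  {2,3,4,5,6,7,8,9}:28
  start at 0(p): 36
  start at 1(t): 84
sum over floor = 120

120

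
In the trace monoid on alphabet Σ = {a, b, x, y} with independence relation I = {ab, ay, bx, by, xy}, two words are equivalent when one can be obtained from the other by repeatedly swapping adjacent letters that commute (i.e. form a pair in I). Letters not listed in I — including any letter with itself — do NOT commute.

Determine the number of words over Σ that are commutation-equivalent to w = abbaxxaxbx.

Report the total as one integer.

#0=a has no predecessor
#1=b has no predecessor
#2=b depends on [1:b]
#3=a depends on [0:a]
#4=x depends on [3:a]
#5=x depends on [4:x]
#6=a depends on [5:x]
#7=x depends on [6:a]
#8=b depends on [2:b]
#9=x depends on [7:x]
sources: [0:a, 1:b]
N(rest) = Σ N(rest − s) over sources s of rest; N(one piece) = 1:
  size 1 → [8]=1  [9]=1
  size 2 → [2,8]=1  [7,9]=1  [8,9]=2
  size 3 → [1,2,8]=1  [2,8,9]=3  [6,7,9]=1  [7,8,9]=3
  size 4 → [1,2,8,9]=4  [2,7,8,9]=6  [5,6,7,9]=1  [6,7,8,9]=4
  size 5 → [1,2,7,8,9]=10  [2,6,7,8,9]=10  [4,5,6,7,9]=1  [5,6,7,8,9]=5
  size 6 → [1,2,6,7,8,9]=20  [2,5,6,7,8,9]=15  [3,4,5,6,7,9]=1  [4,5,6,7,8,9]=6
  size 7 → [0,3,4,5,6,7,9]=1  [1,2,5,6,7,8,9]=35  [2,4,5,6,7,8,9]=21  [3,4,5,6,7,8,9]=7
  size 8 → [0,3,4,5,6,7,8,9]=8  [1,2,4,5,6,7,8,9]=56  [2,3,4,5,6,7,8,9]=28
  first=0(a) contributes 84
  first=1(b) contributes 36
|[w]| = 120

120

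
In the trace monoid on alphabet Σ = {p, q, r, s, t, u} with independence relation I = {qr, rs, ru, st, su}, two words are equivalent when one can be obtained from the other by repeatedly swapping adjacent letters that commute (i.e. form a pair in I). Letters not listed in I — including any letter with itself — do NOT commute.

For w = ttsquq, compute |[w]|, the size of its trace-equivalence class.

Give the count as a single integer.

piece 0:t — minimal
piece 1:t rests on {0:t}
piece 2:s — minimal
piece 3:q rests on {1:t, 2:s}
piece 4:u rests on {3:q}
piece 5:q rests on {4:u}
minimal pieces: {0:t, 2:s}
ways to finish when only these pieces remain (= sum over removing one remaining piece with nothing left below it):
  1 left: {5}→1
  2 left: {4,5}→1
  3 left: {3,4,5}→1
  4 left: {1,3,4,5}→1  {2,3,4,5}→1
  placing 0:t first → 2 extensions
  placing 2:s first → 1 extensions
total linear extensions = 3

3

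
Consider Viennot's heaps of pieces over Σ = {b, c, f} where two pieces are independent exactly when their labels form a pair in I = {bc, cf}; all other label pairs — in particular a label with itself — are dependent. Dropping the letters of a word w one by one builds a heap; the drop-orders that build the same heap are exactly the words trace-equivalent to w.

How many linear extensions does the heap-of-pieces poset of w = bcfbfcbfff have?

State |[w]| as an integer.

0(b) covers ∅
1(c) covers ∅
2(f) covers 0:b
3(b) covers 2:f
4(f) covers 3:b
5(c) covers 1:c
6(b) covers 4:f
7(f) covers 6:b
8(f) covers 7:f
9(f) covers 8:f
floor of heap: 0:b, 1:c
completions by unplaced set U, small U first (add the entries for U minus each lowest piece of U):
  |U|=1: {5}:1  {9}:1
  |U|=2: {1,5}:1  {5,9}:2  {8,9}:1
  |U|=3: {1,5,9}:3  {5,8,9}:3  {7,8,9}:1
  |U|=4: {1,5,8,9}:6  {5,7,8,9}:4  {6,7,8,9}:1
  |U|=5: {1,5,7,8,9}:10  {4,6,7,8,9}:1  {5,6,7,8,9}:5
  |U|=6: {1,5,6,7,8,9}:15  {3,4,6,7,8,9}:1  {4,5,6,7,8,9}:6
  |U|=7: {1,4,5,6,7,8,9}:21  {2,3,4,6,7,8,9}:1  {3,4,5,6,7,8,9}:7
  |U|=8: {0,2,3,4,6,7,8,9}:1  {1,3,4,5,6,7,8,9}:28  {2,3,4,5,6,7,8,9}:8
  start at 0(b): 36
  start at 1(c): 9
sum over floor = 45

45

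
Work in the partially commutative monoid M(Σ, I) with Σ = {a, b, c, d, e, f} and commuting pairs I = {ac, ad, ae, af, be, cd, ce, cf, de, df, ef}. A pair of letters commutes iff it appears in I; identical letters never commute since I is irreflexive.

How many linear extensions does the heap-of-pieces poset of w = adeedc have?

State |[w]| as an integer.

0(a) covers ∅
1(d) covers ∅
2(e) covers ∅
3(e) covers 2:e
4(d) covers 1:d
5(c) covers ∅
floor of heap: 0:a, 1:d, 2:e, 5:c
completions by unplaced set U, small U first (add the entries for U minus each lowest piece of U):
  |U|=1: {0}:1  {3}:1  {4}:1  {5}:1
  |U|=2: {0,3}:2  {0,4}:2  {0,5}:2  {1,4}:1  {2,3}:1  {3,4}:2  {3,5}:2  {4,5}:2
  |U|=3: {0,1,4}:3  {0,2,3}:3  {0,3,4}:6  {0,3,5}:6  {0,4,5}:6  {1,3,4}:3  {1,4,5}:3  {2,3,4}:3  {2,3,5}:3  {3,4,5}:6
  |U|=4: {0,1,3,4}:12  {0,1,4,5}:12  {0,2,3,4}:12  {0,2,3,5}:12  {0,3,4,5}:24  {1,2,3,4}:6  {1,3,4,5}:12  {2,3,4,5}:12
  start at 0(a): 30
  start at 1(d): 60
  start at 2(e): 60
  start at 5(c): 30
sum over floor = 180

180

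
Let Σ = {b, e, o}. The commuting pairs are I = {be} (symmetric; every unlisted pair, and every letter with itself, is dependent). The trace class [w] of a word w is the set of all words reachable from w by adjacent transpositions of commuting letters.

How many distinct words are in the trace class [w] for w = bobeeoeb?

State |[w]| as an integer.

6

#0=b has no predecessor
#1=o depends on [0:b]
#2=b depends on [1:o]
#3=e depends on [1:o]
#4=e depends on [3:e]
#5=o depends on [2:b, 4:e]
#6=e depends on [5:o]
#7=b depends on [5:o]
sources: [0:b]
N(rest) = Σ N(rest − s) over sources s of rest; N(one piece) = 1:
  size 1 → [6]=1  [7]=1
  size 2 → [6,7]=2
  size 3 → [5,6,7]=2
  size 4 → [2,5,6,7]=2  [4,5,6,7]=2
  size 5 → [2,4,5,6,7]=4  [3,4,5,6,7]=2
  size 6 → [2,3,4,5,6,7]=6
  first=0(b) contributes 6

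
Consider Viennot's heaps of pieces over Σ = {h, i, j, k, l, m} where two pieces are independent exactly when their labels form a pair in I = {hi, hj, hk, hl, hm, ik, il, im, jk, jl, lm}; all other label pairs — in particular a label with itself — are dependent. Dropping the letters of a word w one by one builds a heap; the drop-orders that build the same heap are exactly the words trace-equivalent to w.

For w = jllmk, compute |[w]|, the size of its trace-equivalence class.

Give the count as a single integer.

#0=j has no predecessor
#1=l has no predecessor
#2=l depends on [1:l]
#3=m depends on [0:j]
#4=k depends on [2:l, 3:m]
sources: [0:j, 1:l]
N(rest) = Σ N(rest − s) over sources s of rest; N(one piece) = 1:
  size 1 → [4]=1
  size 2 → [2,4]=1  [3,4]=1
  size 3 → [0,3,4]=1  [1,2,4]=1  [2,3,4]=2
  first=0(j) contributes 3
  first=1(l) contributes 3
|[w]| = 6

6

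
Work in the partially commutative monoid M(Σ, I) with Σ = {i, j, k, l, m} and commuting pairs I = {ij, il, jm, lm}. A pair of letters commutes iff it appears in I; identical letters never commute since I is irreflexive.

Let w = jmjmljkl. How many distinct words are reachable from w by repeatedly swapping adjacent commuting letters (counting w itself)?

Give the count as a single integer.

piece 0:j — minimal
piece 1:m — minimal
piece 2:j rests on {0:j}
piece 3:m rests on {1:m}
piece 4:l rests on {2:j}
piece 5:j rests on {4:l}
piece 6:k rests on {3:m, 5:j}
piece 7:l rests on {6:k}
minimal pieces: {0:j, 1:m}
ways to finish when only these pieces remain (= sum over removing one remaining piece with nothing left below it):
  1 left: {7}→1
  2 left: {6,7}→1
  3 left: {3,6,7}→1  {5,6,7}→1
  4 left: {1,3,6,7}→1  {3,5,6,7}→2  {4,5,6,7}→1
  5 left: {1,3,5,6,7}→3  {2,4,5,6,7}→1  {3,4,5,6,7}→3
  6 left: {0,2,4,5,6,7}→1  {1,3,4,5,6,7}→6  {2,3,4,5,6,7}→4
  placing 0:j first → 10 extensions
  placing 1:m first → 5 extensions
total linear extensions = 15

15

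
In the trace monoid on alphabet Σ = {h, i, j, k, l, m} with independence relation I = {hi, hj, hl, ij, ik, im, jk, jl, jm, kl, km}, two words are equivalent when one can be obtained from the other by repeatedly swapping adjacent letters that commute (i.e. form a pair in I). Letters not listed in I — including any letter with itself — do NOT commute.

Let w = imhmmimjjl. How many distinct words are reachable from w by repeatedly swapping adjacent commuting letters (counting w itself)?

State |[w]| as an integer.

945

0(i) covers ∅
1(m) covers ∅
2(h) covers 1:m
3(m) covers 2:h
4(m) covers 3:m
5(i) covers 0:i
6(m) covers 4:m
7(j) covers ∅
8(j) covers 7:j
9(l) covers 5:i, 6:m
floor of heap: 0:i, 1:m, 7:j
completions by unplaced set U, small U first (add the entries for U minus each lowest piece of U):
  |U|=1: {8}:1  {9}:1
  |U|=2: {5,9}:1  {6,9}:1  {7,8}:1  {8,9}:2
  |U|=3: {0,5,9}:1  {4,6,9}:1  {5,6,9}:2  {5,8,9}:3  {6,8,9}:3  {7,8,9}:3
  |U|=4: {0,5,6,9}:3  {0,5,8,9}:4  {3,4,6,9}:1  {4,5,6,9}:3  {4,6,8,9}:4  {5,6,8,9}:8  {5,7,8,9}:6  {6,7,8,9}:6
  |U|=5: {0,4,5,6,9}:6  {0,5,6,8,9}:15  {0,5,7,8,9}:10  {2,3,4,6,9}:1  {3,4,5,6,9}:4  {3,4,6,8,9}:5  {4,5,6,8,9}:15  {4,6,7,8,9}:10  {5,6,7,8,9}:20
  |U|=6: {0,3,4,5,6,9}:10  {0,4,5,6,8,9}:36  {0,5,6,7,8,9}:45  {1,2,3,4,6,9}:1  {2,3,4,5,6,9}:5  {2,3,4,6,8,9}:6  {3,4,5,6,8,9}:24  {3,4,6,7,8,9}:15  {4,5,6,7,8,9}:45
  |U|=7: {0,2,3,4,5,6,9}:15  {0,3,4,5,6,8,9}:70  {0,4,5,6,7,8,9}:126  {1,2,3,4,5,6,9}:6  {1,2,3,4,6,8,9}:7  {2,3,4,5,6,8,9}:35  {2,3,4,6,7,8,9}:21  {3,4,5,6,7,8,9}:84
  |U|=8: {0,1,2,3,4,5,6,9}:21  {0,2,3,4,5,6,8,9}:120  {0,3,4,5,6,7,8,9}:280  {1,2,3,4,5,6,8,9}:48  {1,2,3,4,6,7,8,9}:28  {2,3,4,5,6,7,8,9}:140
  start at 0(i): 216
  start at 1(m): 540
  start at 7(j): 189
sum over floor = 945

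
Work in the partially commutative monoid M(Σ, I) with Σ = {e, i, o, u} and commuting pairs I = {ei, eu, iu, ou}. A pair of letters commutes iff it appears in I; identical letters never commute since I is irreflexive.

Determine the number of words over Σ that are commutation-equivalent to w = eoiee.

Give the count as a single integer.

3

drop 0:e onto floor
drop 1:o onto {0:e}
drop 2:i onto {1:o}
drop 3:e onto {1:o}
drop 4:e onto {3:e}
ground layer = {0:e}
drop-orders for the pieces not yet dropped (sum over which currently-grounded one goes next):
  1 to go: {2} 1  {4} 1
  2 to go: {2,4} 2  {3,4} 1
  3 to go: {2,3,4} 3
  if 0:e drops first: 3 orders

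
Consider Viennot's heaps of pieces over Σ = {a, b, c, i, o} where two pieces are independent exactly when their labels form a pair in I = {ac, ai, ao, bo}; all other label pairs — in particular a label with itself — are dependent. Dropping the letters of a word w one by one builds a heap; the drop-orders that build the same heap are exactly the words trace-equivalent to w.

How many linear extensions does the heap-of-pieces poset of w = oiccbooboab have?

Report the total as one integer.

0(o) covers ∅
1(i) covers 0:o
2(c) covers 1:i
3(c) covers 2:c
4(b) covers 3:c
5(o) covers 3:c
6(o) covers 5:o
7(b) covers 4:b
8(o) covers 6:o
9(a) covers 7:b
10(b) covers 9:a
floor of heap: 0:o
completions by unplaced set U, small U first (add the entries for U minus each lowest piece of U):
  |U|=1: {8}:1  {10}:1
  |U|=2: {6,8}:1  {8,10}:2  {9,10}:1
  |U|=3: {5,6,8}:1  {6,8,10}:3  {7,9,10}:1  {8,9,10}:3
  |U|=4: {4,7,9,10}:1  {5,6,8,10}:4  {6,8,9,10}:6  {7,8,9,10}:4
  |U|=5: {4,7,8,9,10}:5  {5,6,8,9,10}:10  {6,7,8,9,10}:10
  |U|=6: {4,6,7,8,9,10}:15  {5,6,7,8,9,10}:20
  |U|=7: {4,5,6,7,8,9,10}:35
  |U|=8: {3,4,5,6,7,8,9,10}:35
  |U|=9: {2,3,4,5,6,7,8,9,10}:35
  start at 0(o): 35

35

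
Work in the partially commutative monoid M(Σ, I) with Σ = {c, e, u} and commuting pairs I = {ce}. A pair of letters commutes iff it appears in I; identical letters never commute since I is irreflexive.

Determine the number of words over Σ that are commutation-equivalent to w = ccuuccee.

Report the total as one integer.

drop 0:c onto floor
drop 1:c onto {0:c}
drop 2:u onto {1:c}
drop 3:u onto {2:u}
drop 4:c onto {3:u}
drop 5:c onto {4:c}
drop 6:e onto {3:u}
drop 7:e onto {6:e}
ground layer = {0:c}
drop-orders for the pieces not yet dropped (sum over which currently-grounded one goes next):
  1 to go: {5} 1  {7} 1
  2 to go: {4,5} 1  {5,7} 2  {6,7} 1
  3 to go: {4,5,7} 3  {5,6,7} 3
  4 to go: {4,5,6,7} 6
  5 to go: {3,4,5,6,7} 6
  6 to go: {2,3,4,5,6,7} 6
  if 0:c drops first: 6 orders

6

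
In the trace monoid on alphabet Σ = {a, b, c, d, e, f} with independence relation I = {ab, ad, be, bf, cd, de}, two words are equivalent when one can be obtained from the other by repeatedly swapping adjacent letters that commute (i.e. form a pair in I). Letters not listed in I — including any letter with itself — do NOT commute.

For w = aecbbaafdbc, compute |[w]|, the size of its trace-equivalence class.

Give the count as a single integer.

10

drop 0:a onto floor
drop 1:e onto {0:a}
drop 2:c onto {1:e}
drop 3:b onto {2:c}
drop 4:b onto {3:b}
drop 5:a onto {2:c}
drop 6:a onto {5:a}
drop 7:f onto {6:a}
drop 8:d onto {4:b, 7:f}
drop 9:b onto {8:d}
drop 10:c onto {9:b}
ground layer = {0:a}
drop-orders for the pieces not yet dropped (sum over which currently-grounded one goes next):
  1 to go: {10} 1
  2 to go: {9,10} 1
  3 to go: {8,9,10} 1
  4 to go: {4,8,9,10} 1  {7,8,9,10} 1
  5 to go: {3,4,8,9,10} 1  {4,7,8,9,10} 2  {6,7,8,9,10} 1
  6 to go: {3,4,7,8,9,10} 3  {4,6,7,8,9,10} 3  {5,6,7,8,9,10} 1
  7 to go: {3,4,6,7,8,9,10} 6  {4,5,6,7,8,9,10} 4
  8 to go: {3,4,5,6,7,8,9,10} 10
  9 to go: {2,3,4,5,6,7,8,9,10} 10
  if 0:a drops first: 10 orders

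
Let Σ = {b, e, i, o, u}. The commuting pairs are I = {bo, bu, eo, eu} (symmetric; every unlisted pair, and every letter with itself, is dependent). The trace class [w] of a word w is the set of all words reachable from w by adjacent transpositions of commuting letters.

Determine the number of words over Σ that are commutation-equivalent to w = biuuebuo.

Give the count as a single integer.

#0=b has no predecessor
#1=i depends on [0:b]
#2=u depends on [1:i]
#3=u depends on [2:u]
#4=e depends on [1:i]
#5=b depends on [4:e]
#6=u depends on [3:u]
#7=o depends on [6:u]
sources: [0:b]
N(rest) = Σ N(rest − s) over sources s of rest; N(one piece) = 1:
  size 1 → [5]=1  [7]=1
  size 2 → [4,5]=1  [5,7]=2  [6,7]=1
  size 3 → [3,6,7]=1  [4,5,7]=3  [5,6,7]=3
  size 4 → [2,3,6,7]=1  [3,5,6,7]=4  [4,5,6,7]=6
  size 5 → [2,3,5,6,7]=5  [3,4,5,6,7]=10
  size 6 → [2,3,4,5,6,7]=15
  first=0(b) contributes 15

15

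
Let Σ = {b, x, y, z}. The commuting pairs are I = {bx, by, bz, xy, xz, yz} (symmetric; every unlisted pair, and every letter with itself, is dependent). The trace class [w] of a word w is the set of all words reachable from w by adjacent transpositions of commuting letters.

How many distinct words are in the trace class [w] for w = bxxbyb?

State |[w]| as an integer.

piece 0:b — minimal
piece 1:x — minimal
piece 2:x rests on {1:x}
piece 3:b rests on {0:b}
piece 4:y — minimal
piece 5:b rests on {3:b}
minimal pieces: {0:b, 1:x, 4:y}
ways to finish when only these pieces remain (= sum over removing one remaining piece with nothing left below it):
  1 left: {2}→1  {4}→1  {5}→1
  2 left: {1,2}→1  {2,4}→2  {2,5}→2  {3,5}→1  {4,5}→2
  3 left: {0,3,5}→1  {1,2,4}→3  {1,2,5}→3  {2,3,5}→3  {2,4,5}→6  {3,4,5}→3
  4 left: {0,2,3,5}→4  {0,3,4,5}→4  {1,2,3,5}→6  {1,2,4,5}→12  {2,3,4,5}→12
  placing 0:b first → 30 extensions
  placing 1:x first → 20 extensions
  placing 4:y first → 10 extensions
total linear extensions = 60

60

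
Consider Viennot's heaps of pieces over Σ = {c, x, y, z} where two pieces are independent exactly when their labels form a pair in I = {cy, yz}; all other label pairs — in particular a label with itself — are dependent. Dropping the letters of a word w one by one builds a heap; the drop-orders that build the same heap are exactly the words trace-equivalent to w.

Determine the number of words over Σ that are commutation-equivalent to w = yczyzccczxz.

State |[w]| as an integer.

36

drop 0:y onto floor
drop 1:c onto floor
drop 2:z onto {1:c}
drop 3:y onto {0:y}
drop 4:z onto {2:z}
drop 5:c onto {4:z}
drop 6:c onto {5:c}
drop 7:c onto {6:c}
drop 8:z onto {7:c}
drop 9:x onto {3:y, 8:z}
drop 10:z onto {9:x}
ground layer = {0:y, 1:c}
drop-orders for the pieces not yet dropped (sum over which currently-grounded one goes next):
  1 to go: {10} 1
  2 to go: {9,10} 1
  3 to go: {3,9,10} 1  {8,9,10} 1
  4 to go: {0,3,9,10} 1  {3,8,9,10} 2  {7,8,9,10} 1
  5 to go: {0,3,8,9,10} 3  {3,7,8,9,10} 3  {6,7,8,9,10} 1
  6 to go: {0,3,7,8,9,10} 6  {3,6,7,8,9,10} 4  {5,6,7,8,9,10} 1
  7 to go: {0,3,6,7,8,9,10} 10  {3,5,6,7,8,9,10} 5  {4,5,6,7,8,9,10} 1
  8 to go: {0,3,5,6,7,8,9,10} 15  {2,4,5,6,7,8,9,10} 1  {3,4,5,6,7,8,9,10} 6
  9 to go: {0,3,4,5,6,7,8,9,10} 21  {1,2,4,5,6,7,8,9,10} 1  {2,3,4,5,6,7,8,9,10} 7
  if 0:y drops first: 8 orders
  if 1:c drops first: 28 orders
heap linearizations: 36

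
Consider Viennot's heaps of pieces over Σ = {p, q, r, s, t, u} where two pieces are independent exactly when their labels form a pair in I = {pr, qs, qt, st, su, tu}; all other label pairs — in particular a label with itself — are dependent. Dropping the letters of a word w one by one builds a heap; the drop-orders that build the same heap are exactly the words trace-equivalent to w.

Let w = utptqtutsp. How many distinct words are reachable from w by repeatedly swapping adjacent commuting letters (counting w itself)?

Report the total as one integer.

0(u) covers ∅
1(t) covers ∅
2(p) covers 0:u, 1:t
3(t) covers 2:p
4(q) covers 2:p
5(t) covers 3:t
6(u) covers 4:q
7(t) covers 5:t
8(s) covers 2:p
9(p) covers 6:u, 7:t, 8:s
floor of heap: 0:u, 1:t
completions by unplaced set U, small U first (add the entries for U minus each lowest piece of U):
  |U|=1: {9}:1
  |U|=2: {6,9}:1  {7,9}:1  {8,9}:1
  |U|=3: {4,6,9}:1  {5,7,9}:1  {6,7,9}:2  {6,8,9}:2  {7,8,9}:2
  |U|=4: {3,5,7,9}:1  {4,6,7,9}:3  {4,6,8,9}:3  {5,6,7,9}:3  {5,7,8,9}:3  {6,7,8,9}:6
  |U|=5: {3,5,6,7,9}:4  {3,5,7,8,9}:4  {4,5,6,7,9}:6  {4,6,7,8,9}:12  {5,6,7,8,9}:12
  |U|=6: {3,4,5,6,7,9}:10  {3,5,6,7,8,9}:20  {4,5,6,7,8,9}:30
  |U|=7: {3,4,5,6,7,8,9}:60
  |U|=8: {2,3,4,5,6,7,8,9}:60
  start at 0(u): 60
  start at 1(t): 60
sum over floor = 120

120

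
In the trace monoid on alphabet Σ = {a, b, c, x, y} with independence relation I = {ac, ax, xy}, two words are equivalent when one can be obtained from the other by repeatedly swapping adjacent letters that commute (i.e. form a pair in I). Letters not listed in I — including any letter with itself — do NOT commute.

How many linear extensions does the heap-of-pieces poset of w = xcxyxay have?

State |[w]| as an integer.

10

0(x) covers ∅
1(c) covers 0:x
2(x) covers 1:c
3(y) covers 1:c
4(x) covers 2:x
5(a) covers 3:y
6(y) covers 5:a
floor of heap: 0:x
completions by unplaced set U, small U first (add the entries for U minus each lowest piece of U):
  |U|=1: {4}:1  {6}:1
  |U|=2: {2,4}:1  {4,6}:2  {5,6}:1
  |U|=3: {2,4,6}:3  {3,5,6}:1  {4,5,6}:3
  |U|=4: {2,4,5,6}:6  {3,4,5,6}:4
  |U|=5: {2,3,4,5,6}:10
  start at 0(x): 10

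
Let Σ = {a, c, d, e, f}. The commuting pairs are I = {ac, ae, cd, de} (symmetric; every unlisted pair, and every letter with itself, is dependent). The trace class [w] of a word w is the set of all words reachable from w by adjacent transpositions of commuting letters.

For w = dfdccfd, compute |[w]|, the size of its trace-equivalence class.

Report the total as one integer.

3

0(d) covers ∅
1(f) covers 0:d
2(d) covers 1:f
3(c) covers 1:f
4(c) covers 3:c
5(f) covers 2:d, 4:c
6(d) covers 5:f
floor of heap: 0:d
completions by unplaced set U, small U first (add the entries for U minus each lowest piece of U):
  |U|=1: {6}:1
  |U|=2: {5,6}:1
  |U|=3: {2,5,6}:1  {4,5,6}:1
  |U|=4: {2,4,5,6}:2  {3,4,5,6}:1
  |U|=5: {2,3,4,5,6}:3
  start at 0(d): 3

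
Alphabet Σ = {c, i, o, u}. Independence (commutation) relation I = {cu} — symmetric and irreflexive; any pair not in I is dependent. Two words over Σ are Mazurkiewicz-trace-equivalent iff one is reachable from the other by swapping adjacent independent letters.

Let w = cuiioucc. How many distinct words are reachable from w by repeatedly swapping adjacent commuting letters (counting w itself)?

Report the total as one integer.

6

drop 0:c onto floor
drop 1:u onto floor
drop 2:i onto {0:c, 1:u}
drop 3:i onto {2:i}
drop 4:o onto {3:i}
drop 5:u onto {4:o}
drop 6:c onto {4:o}
drop 7:c onto {6:c}
ground layer = {0:c, 1:u}
drop-orders for the pieces not yet dropped (sum over which currently-grounded one goes next):
  1 to go: {5} 1  {7} 1
  2 to go: {5,7} 2  {6,7} 1
  3 to go: {5,6,7} 3
  4 to go: {4,5,6,7} 3
  5 to go: {3,4,5,6,7} 3
  6 to go: {2,3,4,5,6,7} 3
  if 0:c drops first: 3 orders
  if 1:u drops first: 3 orders
heap linearizations: 6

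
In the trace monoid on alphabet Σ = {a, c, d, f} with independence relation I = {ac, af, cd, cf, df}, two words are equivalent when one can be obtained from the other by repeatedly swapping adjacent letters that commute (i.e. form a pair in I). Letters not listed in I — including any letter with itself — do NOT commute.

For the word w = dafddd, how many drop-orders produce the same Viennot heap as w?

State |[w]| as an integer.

6

piece 0:d — minimal
piece 1:a rests on {0:d}
piece 2:f — minimal
piece 3:d rests on {1:a}
piece 4:d rests on {3:d}
piece 5:d rests on {4:d}
minimal pieces: {0:d, 2:f}
ways to finish when only these pieces remain (= sum over removing one remaining piece with nothing left below it):
  1 left: {2}→1  {5}→1
  2 left: {2,5}→2  {4,5}→1
  3 left: {2,4,5}→3  {3,4,5}→1
  4 left: {1,3,4,5}→1  {2,3,4,5}→4
  placing 0:d first → 5 extensions
  placing 2:f first → 1 extensions
total linear extensions = 6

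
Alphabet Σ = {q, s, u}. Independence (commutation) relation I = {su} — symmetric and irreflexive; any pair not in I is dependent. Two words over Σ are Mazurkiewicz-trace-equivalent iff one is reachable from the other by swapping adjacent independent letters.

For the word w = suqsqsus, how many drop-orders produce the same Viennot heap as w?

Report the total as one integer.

6

piece 0:s — minimal
piece 1:u — minimal
piece 2:q rests on {0:s, 1:u}
piece 3:s rests on {2:q}
piece 4:q rests on {3:s}
piece 5:s rests on {4:q}
piece 6:u rests on {4:q}
piece 7:s rests on {5:s}
minimal pieces: {0:s, 1:u}
ways to finish when only these pieces remain (= sum over removing one remaining piece with nothing left below it):
  1 left: {6}→1  {7}→1
  2 left: {5,7}→1  {6,7}→2
  3 left: {5,6,7}→3
  4 left: {4,5,6,7}→3
  5 left: {3,4,5,6,7}→3
  6 left: {2,3,4,5,6,7}→3
  placing 0:s first → 3 extensions
  placing 1:u first → 3 extensions
total linear extensions = 6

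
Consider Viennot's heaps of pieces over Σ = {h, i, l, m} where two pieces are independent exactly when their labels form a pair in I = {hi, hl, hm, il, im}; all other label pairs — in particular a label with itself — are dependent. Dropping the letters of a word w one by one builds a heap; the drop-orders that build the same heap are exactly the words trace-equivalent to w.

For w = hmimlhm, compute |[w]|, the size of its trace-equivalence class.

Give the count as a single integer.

105

0(h) covers ∅
1(m) covers ∅
2(i) covers ∅
3(m) covers 1:m
4(l) covers 3:m
5(h) covers 0:h
6(m) covers 4:l
floor of heap: 0:h, 1:m, 2:i
completions by unplaced set U, small U first (add the entries for U minus each lowest piece of U):
  |U|=1: {2}:1  {5}:1  {6}:1
  |U|=2: {0,5}:1  {2,5}:2  {2,6}:2  {4,6}:1  {5,6}:2
  |U|=3: {0,2,5}:3  {0,5,6}:3  {2,4,6}:3  {2,5,6}:6  {3,4,6}:1  {4,5,6}:3
  |U|=4: {0,2,5,6}:12  {0,4,5,6}:6  {1,3,4,6}:1  {2,3,4,6}:4  {2,4,5,6}:12  {3,4,5,6}:4
  |U|=5: {0,2,4,5,6}:30  {0,3,4,5,6}:10  {1,2,3,4,6}:5  {1,3,4,5,6}:5  {2,3,4,5,6}:20
  start at 0(h): 30
  start at 1(m): 60
  start at 2(i): 15
sum over floor = 105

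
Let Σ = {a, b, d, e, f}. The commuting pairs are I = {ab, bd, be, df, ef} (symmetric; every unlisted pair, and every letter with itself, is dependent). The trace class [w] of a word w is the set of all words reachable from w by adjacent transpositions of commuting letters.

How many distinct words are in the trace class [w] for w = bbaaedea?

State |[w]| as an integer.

28

0(b) covers ∅
1(b) covers 0:b
2(a) covers ∅
3(a) covers 2:a
4(e) covers 3:a
5(d) covers 4:e
6(e) covers 5:d
7(a) covers 6:e
floor of heap: 0:b, 2:a
completions by unplaced set U, small U first (add the entries for U minus each lowest piece of U):
  |U|=1: {1}:1  {7}:1
  |U|=2: {0,1}:1  {1,7}:2  {6,7}:1
  |U|=3: {0,1,7}:3  {1,6,7}:3  {5,6,7}:1
  |U|=4: {0,1,6,7}:6  {1,5,6,7}:4  {4,5,6,7}:1
  |U|=5: {0,1,5,6,7}:10  {1,4,5,6,7}:5  {3,4,5,6,7}:1
  |U|=6: {0,1,4,5,6,7}:15  {1,3,4,5,6,7}:6  {2,3,4,5,6,7}:1
  start at 0(b): 7
  start at 2(a): 21
sum over floor = 28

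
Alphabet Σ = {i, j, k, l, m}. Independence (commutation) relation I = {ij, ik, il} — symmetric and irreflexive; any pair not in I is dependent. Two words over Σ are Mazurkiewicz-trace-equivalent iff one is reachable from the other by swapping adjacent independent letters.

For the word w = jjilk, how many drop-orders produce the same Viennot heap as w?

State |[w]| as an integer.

#0=j has no predecessor
#1=j depends on [0:j]
#2=i has no predecessor
#3=l depends on [1:j]
#4=k depends on [3:l]
sources: [0:j, 2:i]
N(rest) = Σ N(rest − s) over sources s of rest; N(one piece) = 1:
  size 1 → [2]=1  [4]=1
  size 2 → [2,4]=2  [3,4]=1
  size 3 → [1,3,4]=1  [2,3,4]=3
  first=0(j) contributes 4
  first=2(i) contributes 1
|[w]| = 5

5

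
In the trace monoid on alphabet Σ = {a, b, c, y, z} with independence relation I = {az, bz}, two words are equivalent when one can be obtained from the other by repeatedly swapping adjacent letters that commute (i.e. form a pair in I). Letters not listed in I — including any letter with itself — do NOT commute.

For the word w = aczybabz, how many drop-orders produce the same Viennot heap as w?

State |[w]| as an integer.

4

piece 0:a — minimal
piece 1:c rests on {0:a}
piece 2:z rests on {1:c}
piece 3:y rests on {2:z}
piece 4:b rests on {3:y}
piece 5:a rests on {4:b}
piece 6:b rests on {5:a}
piece 7:z rests on {3:y}
minimal pieces: {0:a}
ways to finish when only these pieces remain (= sum over removing one remaining piece with nothing left below it):
  1 left: {6}→1  {7}→1
  2 left: {5,6}→1  {6,7}→2
  3 left: {4,5,6}→1  {5,6,7}→3
  4 left: {4,5,6,7}→4
  5 left: {3,4,5,6,7}→4
  6 left: {2,3,4,5,6,7}→4
  placing 0:a first → 4 extensions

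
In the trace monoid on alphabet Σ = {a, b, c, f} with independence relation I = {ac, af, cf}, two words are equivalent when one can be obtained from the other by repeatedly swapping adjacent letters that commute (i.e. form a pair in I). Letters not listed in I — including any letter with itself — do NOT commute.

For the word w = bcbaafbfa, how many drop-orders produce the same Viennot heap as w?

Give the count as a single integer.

#0=b has no predecessor
#1=c depends on [0:b]
#2=b depends on [1:c]
#3=a depends on [2:b]
#4=a depends on [3:a]
#5=f depends on [2:b]
#6=b depends on [4:a, 5:f]
#7=f depends on [6:b]
#8=a depends on [6:b]
sources: [0:b]
N(rest) = Σ N(rest − s) over sources s of rest; N(one piece) = 1:
  size 1 → [7]=1  [8]=1
  size 2 → [7,8]=2
  size 3 → [6,7,8]=2
  size 4 → [4,6,7,8]=2  [5,6,7,8]=2
  size 5 → [3,4,6,7,8]=2  [4,5,6,7,8]=4
  size 6 → [3,4,5,6,7,8]=6
  size 7 → [2,3,4,5,6,7,8]=6
  first=0(b) contributes 6

6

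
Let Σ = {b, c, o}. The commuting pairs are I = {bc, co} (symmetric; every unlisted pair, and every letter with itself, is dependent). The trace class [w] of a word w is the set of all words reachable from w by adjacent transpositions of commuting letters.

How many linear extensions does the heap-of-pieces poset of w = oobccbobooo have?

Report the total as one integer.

55

#0=o has no predecessor
#1=o depends on [0:o]
#2=b depends on [1:o]
#3=c has no predecessor
#4=c depends on [3:c]
#5=b depends on [2:b]
#6=o depends on [5:b]
#7=b depends on [6:o]
#8=o depends on [7:b]
#9=o depends on [8:o]
#10=o depends on [9:o]
sources: [0:o, 3:c]
N(rest) = Σ N(rest − s) over sources s of rest; N(one piece) = 1:
  size 1 → [4]=1  [10]=1
  size 2 → [3,4]=1  [4,10]=2  [9,10]=1
  size 3 → [3,4,10]=3  [4,9,10]=3  [8,9,10]=1
  size 4 → [3,4,9,10]=6  [4,8,9,10]=4  [7,8,9,10]=1
  size 5 → [3,4,8,9,10]=10  [4,7,8,9,10]=5  [6,7,8,9,10]=1
  size 6 → [3,4,7,8,9,10]=15  [4,6,7,8,9,10]=6  [5,6,7,8,9,10]=1
  size 7 → [2,5,6,7,8,9,10]=1  [3,4,6,7,8,9,10]=21  [4,5,6,7,8,9,10]=7
  size 8 → [1,2,5,6,7,8,9,10]=1  [2,4,5,6,7,8,9,10]=8  [3,4,5,6,7,8,9,10]=28
  size 9 → [0,1,2,5,6,7,8,9,10]=1  [1,2,4,5,6,7,8,9,10]=9  [2,3,4,5,6,7,8,9,10]=36
  first=0(o) contributes 45
  first=3(c) contributes 10
|[w]| = 55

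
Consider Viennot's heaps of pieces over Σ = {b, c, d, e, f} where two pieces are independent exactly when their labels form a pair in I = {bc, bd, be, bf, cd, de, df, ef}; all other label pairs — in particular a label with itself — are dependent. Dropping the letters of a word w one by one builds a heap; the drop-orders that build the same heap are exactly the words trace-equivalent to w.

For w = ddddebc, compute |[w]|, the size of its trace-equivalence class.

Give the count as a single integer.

piece 0:d — minimal
piece 1:d rests on {0:d}
piece 2:d rests on {1:d}
piece 3:d rests on {2:d}
piece 4:e — minimal
piece 5:b — minimal
piece 6:c rests on {4:e}
minimal pieces: {0:d, 4:e, 5:b}
ways to finish when only these pieces remain (= sum over removing one remaining piece with nothing left below it):
  1 left: {3}→1  {5}→1  {6}→1
  2 left: {2,3}→1  {3,5}→2  {3,6}→2  {4,6}→1  {5,6}→2
  3 left: {1,2,3}→1  {2,3,5}→3  {2,3,6}→3  {3,4,6}→3  {3,5,6}→6  {4,5,6}→3
  4 left: {0,1,2,3}→1  {1,2,3,5}→4  {1,2,3,6}→4  {2,3,4,6}→6  {2,3,5,6}→12  {3,4,5,6}→12
  5 left: {0,1,2,3,5}→5  {0,1,2,3,6}→5  {1,2,3,4,6}→10  {1,2,3,5,6}→20  {2,3,4,5,6}→30
  placing 0:d first → 60 extensions
  placing 4:e first → 30 extensions
  placing 5:b first → 15 extensions
total linear extensions = 105

105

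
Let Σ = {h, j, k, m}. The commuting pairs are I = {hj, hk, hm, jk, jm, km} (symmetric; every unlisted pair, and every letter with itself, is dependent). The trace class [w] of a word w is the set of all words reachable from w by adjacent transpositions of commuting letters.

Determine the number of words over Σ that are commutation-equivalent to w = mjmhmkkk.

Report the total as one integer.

1120

#0=m has no predecessor
#1=j has no predecessor
#2=m depends on [0:m]
#3=h has no predecessor
#4=m depends on [2:m]
#5=k has no predecessor
#6=k depends on [5:k]
#7=k depends on [6:k]
sources: [0:m, 1:j, 3:h, 5:k]
N(rest) = Σ N(rest − s) over sources s of rest; N(one piece) = 1:
  size 1 → [1]=1  [3]=1  [4]=1  [7]=1
  size 2 → [1,3]=2  [1,4]=2  [1,7]=2  [2,4]=1  [3,4]=2  [3,7]=2  [4,7]=2  [6,7]=1
  size 3 → [0,2,4]=1  [1,2,4]=3  [1,3,4]=6  [1,3,7]=6  [1,4,7]=6  [1,6,7]=3  [2,3,4]=3  [2,4,7]=3  [3,4,7]=6  [3,6,7]=3  [4,6,7]=3  [5,6,7]=1
  size 4 → [0,1,2,4]=4  [0,2,3,4]=4  [0,2,4,7]=4  [1,2,3,4]=12  [1,2,4,7]=12  [1,3,4,7]=24  [1,3,6,7]=12  [1,4,6,7]=12  [1,5,6,7]=4  [2,3,4,7]=12  [2,4,6,7]=6  [3,4,6,7]=12  [3,5,6,7]=4  [4,5,6,7]=4
  size 5 → [0,1,2,3,4]=20  [0,1,2,4,7]=20  [0,2,3,4,7]=20  [0,2,4,6,7]=10  [1,2,3,4,7]=60  [1,2,4,6,7]=30  [1,3,4,6,7]=60  [1,3,5,6,7]=20  [1,4,5,6,7]=20  [2,3,4,6,7]=30  [2,4,5,6,7]=10  [3,4,5,6,7]=20
  size 6 → [0,1,2,3,4,7]=120  [0,1,2,4,6,7]=60  [0,2,3,4,6,7]=60  [0,2,4,5,6,7]=20  [1,2,3,4,6,7]=180  [1,2,4,5,6,7]=60  [1,3,4,5,6,7]=120  [2,3,4,5,6,7]=60
  first=0(m) contributes 420
  first=1(j) contributes 140
  first=3(h) contributes 140
  first=5(k) contributes 420
|[w]| = 1120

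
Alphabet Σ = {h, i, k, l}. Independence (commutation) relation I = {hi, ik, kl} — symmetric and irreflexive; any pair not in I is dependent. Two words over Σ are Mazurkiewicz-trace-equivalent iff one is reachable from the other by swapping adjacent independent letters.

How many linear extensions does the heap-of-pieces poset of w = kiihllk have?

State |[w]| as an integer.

drop 0:k onto floor
drop 1:i onto floor
drop 2:i onto {1:i}
drop 3:h onto {0:k}
drop 4:l onto {2:i, 3:h}
drop 5:l onto {4:l}
drop 6:k onto {3:h}
ground layer = {0:k, 1:i}
drop-orders for the pieces not yet dropped (sum over which currently-grounded one goes next):
  1 to go: {5} 1  {6} 1
  2 to go: {4,5} 1  {5,6} 2
  3 to go: {2,4,5} 1  {4,5,6} 3
  4 to go: {1,2,4,5} 1  {2,4,5,6} 4  {3,4,5,6} 3
  5 to go: {0,3,4,5,6} 3  {1,2,4,5,6} 5  {2,3,4,5,6} 7
  if 0:k drops first: 12 orders
  if 1:i drops first: 10 orders
heap linearizations: 22

22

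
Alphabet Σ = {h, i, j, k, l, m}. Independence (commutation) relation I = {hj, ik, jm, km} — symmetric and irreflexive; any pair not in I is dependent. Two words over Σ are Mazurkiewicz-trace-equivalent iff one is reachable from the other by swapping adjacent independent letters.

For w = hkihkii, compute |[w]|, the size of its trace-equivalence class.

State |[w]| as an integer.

piece 0:h — minimal
piece 1:k rests on {0:h}
piece 2:i rests on {0:h}
piece 3:h rests on {1:k, 2:i}
piece 4:k rests on {3:h}
piece 5:i rests on {3:h}
piece 6:i rests on {5:i}
minimal pieces: {0:h}
ways to finish when only these pieces remain (= sum over removing one remaining piece with nothing left below it):
  1 left: {4}→1  {6}→1
  2 left: {4,6}→2  {5,6}→1
  3 left: {4,5,6}→3
  4 left: {3,4,5,6}→3
  5 left: {1,3,4,5,6}→3  {2,3,4,5,6}→3
  placing 0:h first → 6 extensions

6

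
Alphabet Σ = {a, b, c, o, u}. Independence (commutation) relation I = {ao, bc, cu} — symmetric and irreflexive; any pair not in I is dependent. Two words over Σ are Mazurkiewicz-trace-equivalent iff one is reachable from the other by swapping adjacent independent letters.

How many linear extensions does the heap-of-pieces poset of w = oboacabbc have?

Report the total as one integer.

6

piece 0:o — minimal
piece 1:b rests on {0:o}
piece 2:o rests on {1:b}
piece 3:a rests on {1:b}
piece 4:c rests on {2:o, 3:a}
piece 5:a rests on {4:c}
piece 6:b rests on {5:a}
piece 7:b rests on {6:b}
piece 8:c rests on {5:a}
minimal pieces: {0:o}
ways to finish when only these pieces remain (= sum over removing one remaining piece with nothing left below it):
  1 left: {7}→1  {8}→1
  2 left: {6,7}→1  {7,8}→2
  3 left: {6,7,8}→3
  4 left: {5,6,7,8}→3
  5 left: {4,5,6,7,8}→3
  6 left: {2,4,5,6,7,8}→3  {3,4,5,6,7,8}→3
  7 left: {2,3,4,5,6,7,8}→6
  placing 0:o first → 6 extensions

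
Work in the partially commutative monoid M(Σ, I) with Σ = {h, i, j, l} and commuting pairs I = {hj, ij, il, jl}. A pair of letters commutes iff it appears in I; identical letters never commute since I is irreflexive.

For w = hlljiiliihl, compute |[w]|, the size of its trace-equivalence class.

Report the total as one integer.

drop 0:h onto floor
drop 1:l onto {0:h}
drop 2:l onto {1:l}
drop 3:j onto floor
drop 4:i onto {0:h}
drop 5:i onto {4:i}
drop 6:l onto {2:l}
drop 7:i onto {5:i}
drop 8:i onto {7:i}
drop 9:h onto {6:l, 8:i}
drop 10:l onto {9:h}
ground layer = {0:h, 3:j}
drop-orders for the pieces not yet dropped (sum over which currently-grounded one goes next):
  1 to go: {3} 1  {10} 1
  2 to go: {3,10} 2  {9,10} 1
  3 to go: {3,9,10} 3  {6,9,10} 1  {8,9,10} 1
  4 to go: {2,6,9,10} 1  {3,6,9,10} 4  {3,8,9,10} 4  {6,8,9,10} 2  {7,8,9,10} 1
  5 to go: {1,2,6,9,10} 1  {2,3,6,9,10} 5  {2,6,8,9,10} 3  {3,6,8,9,10} 10  {3,7,8,9,10} 5  {5,7,8,9,10} 1  {6,7,8,9,10} 3
  6 to go: {1,2,3,6,9,10} 6  {1,2,6,8,9,10} 4  {2,3,6,8,9,10} 18  {2,6,7,8,9,10} 6  {3,5,7,8,9,10} 6  {3,6,7,8,9,10} 18  {4,5,7,8,9,10} 1  {5,6,7,8,9,10} 4
  7 to go: {1,2,3,6,8,9,10} 28  {1,2,6,7,8,9,10} 10  {2,3,6,7,8,9,10} 42  {2,5,6,7,8,9,10} 10  {3,4,5,7,8,9,10} 7  {3,5,6,7,8,9,10} 28  {4,5,6,7,8,9,10} 5
  8 to go: {1,2,3,6,7,8,9,10} 80  {1,2,5,6,7,8,9,10} 20  {2,3,5,6,7,8,9,10} 80  {2,4,5,6,7,8,9,10} 15  {3,4,5,6,7,8,9,10} 40
  9 to go: {1,2,3,5,6,7,8,9,10} 180  {1,2,4,5,6,7,8,9,10} 35  {2,3,4,5,6,7,8,9,10} 135
  if 0:h drops first: 350 orders
  if 3:j drops first: 35 orders
heap linearizations: 385

385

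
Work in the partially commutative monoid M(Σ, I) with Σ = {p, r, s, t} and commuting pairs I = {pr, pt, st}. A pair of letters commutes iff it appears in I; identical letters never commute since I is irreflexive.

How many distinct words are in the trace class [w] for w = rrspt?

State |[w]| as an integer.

3

piece 0:r — minimal
piece 1:r rests on {0:r}
piece 2:s rests on {1:r}
piece 3:p rests on {2:s}
piece 4:t rests on {1:r}
minimal pieces: {0:r}
ways to finish when only these pieces remain (= sum over removing one remaining piece with nothing left below it):
  1 left: {3}→1  {4}→1
  2 left: {2,3}→1  {3,4}→2
  3 left: {2,3,4}→3
  placing 0:r first → 3 extensions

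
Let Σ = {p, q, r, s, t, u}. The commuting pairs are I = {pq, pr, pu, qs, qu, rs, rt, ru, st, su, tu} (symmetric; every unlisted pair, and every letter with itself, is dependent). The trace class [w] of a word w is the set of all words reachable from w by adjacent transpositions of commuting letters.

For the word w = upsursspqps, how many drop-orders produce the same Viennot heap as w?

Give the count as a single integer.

1980

0(u) covers ∅
1(p) covers ∅
2(s) covers 1:p
3(u) covers 0:u
4(r) covers ∅
5(s) covers 2:s
6(s) covers 5:s
7(p) covers 6:s
8(q) covers 4:r
9(p) covers 7:p
10(s) covers 9:p
floor of heap: 0:u, 1:p, 4:r
completions by unplaced set U, small U first (add the entries for U minus each lowest piece of U):
  |U|=1: {3}:1  {8}:1  {10}:1
  |U|=2: {0,3}:1  {3,8}:2  {3,10}:2  {4,8}:1  {8,10}:2  {9,10}:1
  |U|=3: {0,3,8}:3  {0,3,10}:3  {3,4,8}:3  {3,8,10}:6  {3,9,10}:3  {4,8,10}:3  {7,9,10}:1  {8,9,10}:3
  |U|=4: {0,3,4,8}:6  {0,3,8,10}:12  {0,3,9,10}:6  {3,4,8,10}:12  {3,7,9,10}:4  {3,8,9,10}:12  {4,8,9,10}:6  {6,7,9,10}:1  {7,8,9,10}:4
  |U|=5: {0,3,4,8,10}:30  {0,3,7,9,10}:10  {0,3,8,9,10}:30  {3,4,8,9,10}:30  {3,6,7,9,10}:5  {3,7,8,9,10}:20  {4,7,8,9,10}:10  {5,6,7,9,10}:1  {6,7,8,9,10}:5
  |U|=6: {0,3,4,8,9,10}:90  {0,3,6,7,9,10}:15  {0,3,7,8,9,10}:60  {2,5,6,7,9,10}:1  {3,4,7,8,9,10}:60  {3,5,6,7,9,10}:6  {3,6,7,8,9,10}:30  {4,6,7,8,9,10}:15  {5,6,7,8,9,10}:6
  |U|=7: {0,3,4,7,8,9,10}:210  {0,3,5,6,7,9,10}:21  {0,3,6,7,8,9,10}:105  {1,2,5,6,7,9,10}:1  {2,3,5,6,7,9,10}:7  {2,5,6,7,8,9,10}:7  {3,4,6,7,8,9,10}:105  {3,5,6,7,8,9,10}:42  {4,5,6,7,8,9,10}:21
  |U|=8: {0,2,3,5,6,7,9,10}:28  {0,3,4,6,7,8,9,10}:420  {0,3,5,6,7,8,9,10}:168  {1,2,3,5,6,7,9,10}:8  {1,2,5,6,7,8,9,10}:8  {2,3,5,6,7,8,9,10}:56  {2,4,5,6,7,8,9,10}:28  {3,4,5,6,7,8,9,10}:168
  |U|=9: {0,1,2,3,5,6,7,9,10}:36  {0,2,3,5,6,7,8,9,10}:252  {0,3,4,5,6,7,8,9,10}:756  {1,2,3,5,6,7,8,9,10}:72  {1,2,4,5,6,7,8,9,10}:36  {2,3,4,5,6,7,8,9,10}:252
  start at 0(u): 360
  start at 1(p): 1260
  start at 4(r): 360
sum over floor = 1980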